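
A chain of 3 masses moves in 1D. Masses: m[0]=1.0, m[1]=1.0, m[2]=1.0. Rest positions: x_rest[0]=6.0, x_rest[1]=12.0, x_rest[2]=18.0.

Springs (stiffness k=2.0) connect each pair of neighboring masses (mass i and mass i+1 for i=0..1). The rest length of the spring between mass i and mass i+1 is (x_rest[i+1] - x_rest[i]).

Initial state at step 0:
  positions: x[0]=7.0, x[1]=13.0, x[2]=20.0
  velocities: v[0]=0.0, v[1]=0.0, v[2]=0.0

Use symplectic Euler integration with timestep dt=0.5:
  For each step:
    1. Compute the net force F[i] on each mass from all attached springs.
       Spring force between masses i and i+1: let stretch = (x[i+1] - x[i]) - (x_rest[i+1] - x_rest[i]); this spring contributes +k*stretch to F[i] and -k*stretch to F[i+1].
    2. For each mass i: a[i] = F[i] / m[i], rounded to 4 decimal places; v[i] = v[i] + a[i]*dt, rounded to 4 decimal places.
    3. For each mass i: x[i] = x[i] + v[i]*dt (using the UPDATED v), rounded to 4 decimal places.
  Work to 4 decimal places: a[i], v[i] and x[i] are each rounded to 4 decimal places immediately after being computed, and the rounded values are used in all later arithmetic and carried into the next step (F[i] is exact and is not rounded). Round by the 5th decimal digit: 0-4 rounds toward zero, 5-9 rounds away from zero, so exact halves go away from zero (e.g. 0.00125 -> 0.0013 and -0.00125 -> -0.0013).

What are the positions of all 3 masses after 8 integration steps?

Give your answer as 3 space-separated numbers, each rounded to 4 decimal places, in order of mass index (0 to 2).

Answer: 6.8478 13.2463 19.9063

Derivation:
Step 0: x=[7.0000 13.0000 20.0000] v=[0.0000 0.0000 0.0000]
Step 1: x=[7.0000 13.5000 19.5000] v=[0.0000 1.0000 -1.0000]
Step 2: x=[7.2500 13.7500 19.0000] v=[0.5000 0.5000 -1.0000]
Step 3: x=[7.7500 13.3750 18.8750] v=[1.0000 -0.7500 -0.2500]
Step 4: x=[8.0625 12.9375 19.0000] v=[0.6250 -0.8750 0.2500]
Step 5: x=[7.8125 13.0938 19.0938] v=[-0.5000 0.3125 0.1875]
Step 6: x=[7.2032 13.6094 19.1876] v=[-1.2187 1.0312 0.1875]
Step 7: x=[6.7970 13.7110 19.4923] v=[-0.8125 0.2032 0.6093]
Step 8: x=[6.8478 13.2463 19.9063] v=[0.1015 -0.9295 0.8280]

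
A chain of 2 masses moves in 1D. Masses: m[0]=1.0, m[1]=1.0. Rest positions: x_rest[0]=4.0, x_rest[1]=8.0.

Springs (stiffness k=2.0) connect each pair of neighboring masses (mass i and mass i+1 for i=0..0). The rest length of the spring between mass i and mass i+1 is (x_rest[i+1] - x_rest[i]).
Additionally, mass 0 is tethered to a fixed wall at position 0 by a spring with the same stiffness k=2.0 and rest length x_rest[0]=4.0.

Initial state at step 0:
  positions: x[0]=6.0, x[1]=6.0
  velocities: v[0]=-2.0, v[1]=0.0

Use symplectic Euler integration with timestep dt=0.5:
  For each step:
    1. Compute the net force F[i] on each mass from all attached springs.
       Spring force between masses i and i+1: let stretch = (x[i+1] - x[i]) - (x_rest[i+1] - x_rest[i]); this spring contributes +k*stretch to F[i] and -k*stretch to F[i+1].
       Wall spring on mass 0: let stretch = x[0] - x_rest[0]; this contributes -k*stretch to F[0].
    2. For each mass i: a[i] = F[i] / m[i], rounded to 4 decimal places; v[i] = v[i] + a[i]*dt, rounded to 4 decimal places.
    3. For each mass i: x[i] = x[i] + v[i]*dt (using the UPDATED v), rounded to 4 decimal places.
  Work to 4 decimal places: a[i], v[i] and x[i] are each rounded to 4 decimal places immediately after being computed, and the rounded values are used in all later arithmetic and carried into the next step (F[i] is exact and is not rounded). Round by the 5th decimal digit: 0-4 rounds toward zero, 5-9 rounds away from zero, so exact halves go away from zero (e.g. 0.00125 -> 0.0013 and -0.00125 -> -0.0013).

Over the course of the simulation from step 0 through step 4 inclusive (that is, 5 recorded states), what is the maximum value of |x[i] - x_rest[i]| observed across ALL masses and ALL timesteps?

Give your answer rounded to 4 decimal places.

Step 0: x=[6.0000 6.0000] v=[-2.0000 0.0000]
Step 1: x=[2.0000 8.0000] v=[-8.0000 4.0000]
Step 2: x=[0.0000 9.0000] v=[-4.0000 2.0000]
Step 3: x=[2.5000 7.5000] v=[5.0000 -3.0000]
Step 4: x=[6.2500 5.5000] v=[7.5000 -4.0000]
Max displacement = 4.0000

Answer: 4.0000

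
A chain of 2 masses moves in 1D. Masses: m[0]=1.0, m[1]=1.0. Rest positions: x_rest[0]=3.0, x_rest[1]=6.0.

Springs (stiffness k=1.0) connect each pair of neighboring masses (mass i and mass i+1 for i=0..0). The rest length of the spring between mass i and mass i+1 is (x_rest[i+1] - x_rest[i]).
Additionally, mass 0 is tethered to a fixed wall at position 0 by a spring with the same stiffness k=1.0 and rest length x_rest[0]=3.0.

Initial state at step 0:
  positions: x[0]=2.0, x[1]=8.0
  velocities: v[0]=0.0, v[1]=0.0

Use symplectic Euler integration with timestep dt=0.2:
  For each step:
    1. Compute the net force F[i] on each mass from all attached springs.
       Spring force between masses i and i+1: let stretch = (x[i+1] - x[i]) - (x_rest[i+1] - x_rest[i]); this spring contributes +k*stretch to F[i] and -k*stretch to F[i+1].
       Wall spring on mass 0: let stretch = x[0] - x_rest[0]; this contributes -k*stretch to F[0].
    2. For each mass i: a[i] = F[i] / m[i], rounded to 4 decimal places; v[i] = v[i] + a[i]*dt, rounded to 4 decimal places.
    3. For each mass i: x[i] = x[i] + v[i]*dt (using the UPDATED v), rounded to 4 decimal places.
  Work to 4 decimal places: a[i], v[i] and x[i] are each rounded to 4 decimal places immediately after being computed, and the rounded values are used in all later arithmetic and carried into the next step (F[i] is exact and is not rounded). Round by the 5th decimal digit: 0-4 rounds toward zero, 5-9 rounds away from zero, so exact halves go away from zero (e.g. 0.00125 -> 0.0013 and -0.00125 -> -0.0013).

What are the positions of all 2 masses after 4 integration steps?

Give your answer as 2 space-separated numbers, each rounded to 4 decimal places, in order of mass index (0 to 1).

Answer: 3.3488 6.9600

Derivation:
Step 0: x=[2.0000 8.0000] v=[0.0000 0.0000]
Step 1: x=[2.1600 7.8800] v=[0.8000 -0.6000]
Step 2: x=[2.4624 7.6512] v=[1.5120 -1.1440]
Step 3: x=[2.8739 7.3348] v=[2.0573 -1.5818]
Step 4: x=[3.3488 6.9600] v=[2.3747 -1.8740]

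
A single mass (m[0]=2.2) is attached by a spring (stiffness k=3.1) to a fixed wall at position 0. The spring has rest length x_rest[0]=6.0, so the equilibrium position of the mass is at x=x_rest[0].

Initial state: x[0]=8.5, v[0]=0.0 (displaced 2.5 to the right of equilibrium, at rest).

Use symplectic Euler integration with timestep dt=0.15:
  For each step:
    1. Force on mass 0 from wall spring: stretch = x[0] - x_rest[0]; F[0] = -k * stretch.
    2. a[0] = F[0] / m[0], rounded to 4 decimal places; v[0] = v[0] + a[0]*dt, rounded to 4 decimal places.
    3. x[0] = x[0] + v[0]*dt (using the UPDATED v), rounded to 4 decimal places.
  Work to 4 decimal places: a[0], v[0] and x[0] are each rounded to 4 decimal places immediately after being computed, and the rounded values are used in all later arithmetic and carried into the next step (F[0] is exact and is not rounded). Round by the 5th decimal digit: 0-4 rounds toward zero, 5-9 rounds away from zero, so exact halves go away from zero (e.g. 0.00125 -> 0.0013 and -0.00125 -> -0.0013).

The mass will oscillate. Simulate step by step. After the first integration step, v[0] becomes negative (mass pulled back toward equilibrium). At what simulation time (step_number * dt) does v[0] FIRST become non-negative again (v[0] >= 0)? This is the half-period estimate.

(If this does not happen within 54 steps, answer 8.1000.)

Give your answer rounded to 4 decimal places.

Answer: 2.7000

Derivation:
Step 0: x=[8.5000] v=[0.0000]
Step 1: x=[8.4207] v=[-0.5284]
Step 2: x=[8.2647] v=[-1.0401]
Step 3: x=[8.0369] v=[-1.5188]
Step 4: x=[7.7445] v=[-1.9493]
Step 5: x=[7.3968] v=[-2.3180]
Step 6: x=[7.0048] v=[-2.6132]
Step 7: x=[6.5810] v=[-2.8256]
Step 8: x=[6.1387] v=[-2.9484]
Step 9: x=[5.6920] v=[-2.9777]
Step 10: x=[5.2551] v=[-2.9126]
Step 11: x=[4.8418] v=[-2.7552]
Step 12: x=[4.4652] v=[-2.5104]
Step 13: x=[4.1373] v=[-2.1860]
Step 14: x=[3.8685] v=[-1.7923]
Step 15: x=[3.6672] v=[-1.3418]
Step 16: x=[3.5399] v=[-0.8487]
Step 17: x=[3.4906] v=[-0.3287]
Step 18: x=[3.5209] v=[0.2017]
First v>=0 after going negative at step 18, time=2.7000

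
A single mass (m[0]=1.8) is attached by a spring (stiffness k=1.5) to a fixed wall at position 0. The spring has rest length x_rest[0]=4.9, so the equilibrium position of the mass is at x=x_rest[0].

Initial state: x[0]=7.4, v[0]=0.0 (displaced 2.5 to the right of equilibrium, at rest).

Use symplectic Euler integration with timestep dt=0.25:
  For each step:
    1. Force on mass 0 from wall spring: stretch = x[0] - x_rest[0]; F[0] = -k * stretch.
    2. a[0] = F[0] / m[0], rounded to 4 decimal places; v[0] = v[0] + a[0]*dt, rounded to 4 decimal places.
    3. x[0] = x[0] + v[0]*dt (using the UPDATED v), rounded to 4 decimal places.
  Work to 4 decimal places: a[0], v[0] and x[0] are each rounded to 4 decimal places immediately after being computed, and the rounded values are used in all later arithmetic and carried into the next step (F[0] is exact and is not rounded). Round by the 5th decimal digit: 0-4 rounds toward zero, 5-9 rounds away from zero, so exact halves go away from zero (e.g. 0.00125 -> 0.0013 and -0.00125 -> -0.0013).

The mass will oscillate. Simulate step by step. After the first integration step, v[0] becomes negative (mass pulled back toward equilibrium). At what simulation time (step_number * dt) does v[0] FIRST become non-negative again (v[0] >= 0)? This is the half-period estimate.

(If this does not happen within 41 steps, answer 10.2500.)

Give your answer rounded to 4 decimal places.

Step 0: x=[7.4000] v=[0.0000]
Step 1: x=[7.2698] v=[-0.5208]
Step 2: x=[7.0162] v=[-1.0145]
Step 3: x=[6.6524] v=[-1.4554]
Step 4: x=[6.1973] v=[-1.8205]
Step 5: x=[5.6746] v=[-2.0908]
Step 6: x=[5.1116] v=[-2.2522]
Step 7: x=[4.5375] v=[-2.2963]
Step 8: x=[3.9823] v=[-2.2208]
Step 9: x=[3.4749] v=[-2.0296]
Step 10: x=[3.0417] v=[-1.7327]
Step 11: x=[2.7053] v=[-1.3456]
Step 12: x=[2.4832] v=[-0.8884]
Step 13: x=[2.3870] v=[-0.3849]
Step 14: x=[2.4217] v=[0.1387]
First v>=0 after going negative at step 14, time=3.5000

Answer: 3.5000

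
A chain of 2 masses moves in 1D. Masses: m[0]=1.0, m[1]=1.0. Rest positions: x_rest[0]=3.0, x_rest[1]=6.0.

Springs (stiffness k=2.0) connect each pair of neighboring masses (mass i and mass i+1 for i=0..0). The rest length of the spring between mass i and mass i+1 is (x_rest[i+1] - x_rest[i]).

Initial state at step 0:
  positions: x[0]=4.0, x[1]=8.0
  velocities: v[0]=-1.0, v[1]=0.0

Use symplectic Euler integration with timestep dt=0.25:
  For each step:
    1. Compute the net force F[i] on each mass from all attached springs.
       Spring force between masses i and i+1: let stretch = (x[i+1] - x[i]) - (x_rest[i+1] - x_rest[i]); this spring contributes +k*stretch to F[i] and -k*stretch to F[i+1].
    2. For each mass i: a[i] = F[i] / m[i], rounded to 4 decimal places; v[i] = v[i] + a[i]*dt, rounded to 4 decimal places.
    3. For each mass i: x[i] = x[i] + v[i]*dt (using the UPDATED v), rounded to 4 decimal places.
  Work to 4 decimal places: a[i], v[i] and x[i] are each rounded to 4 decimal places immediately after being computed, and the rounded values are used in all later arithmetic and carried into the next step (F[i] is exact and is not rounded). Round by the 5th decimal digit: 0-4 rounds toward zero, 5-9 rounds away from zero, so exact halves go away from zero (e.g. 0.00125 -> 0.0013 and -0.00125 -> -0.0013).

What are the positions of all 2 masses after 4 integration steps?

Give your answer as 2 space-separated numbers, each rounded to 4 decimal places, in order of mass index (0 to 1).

Step 0: x=[4.0000 8.0000] v=[-1.0000 0.0000]
Step 1: x=[3.8750 7.8750] v=[-0.5000 -0.5000]
Step 2: x=[3.8750 7.6250] v=[0.0000 -1.0000]
Step 3: x=[3.9688 7.2813] v=[0.3750 -1.3750]
Step 4: x=[4.1016 6.8985] v=[0.5313 -1.5313]

Answer: 4.1016 6.8985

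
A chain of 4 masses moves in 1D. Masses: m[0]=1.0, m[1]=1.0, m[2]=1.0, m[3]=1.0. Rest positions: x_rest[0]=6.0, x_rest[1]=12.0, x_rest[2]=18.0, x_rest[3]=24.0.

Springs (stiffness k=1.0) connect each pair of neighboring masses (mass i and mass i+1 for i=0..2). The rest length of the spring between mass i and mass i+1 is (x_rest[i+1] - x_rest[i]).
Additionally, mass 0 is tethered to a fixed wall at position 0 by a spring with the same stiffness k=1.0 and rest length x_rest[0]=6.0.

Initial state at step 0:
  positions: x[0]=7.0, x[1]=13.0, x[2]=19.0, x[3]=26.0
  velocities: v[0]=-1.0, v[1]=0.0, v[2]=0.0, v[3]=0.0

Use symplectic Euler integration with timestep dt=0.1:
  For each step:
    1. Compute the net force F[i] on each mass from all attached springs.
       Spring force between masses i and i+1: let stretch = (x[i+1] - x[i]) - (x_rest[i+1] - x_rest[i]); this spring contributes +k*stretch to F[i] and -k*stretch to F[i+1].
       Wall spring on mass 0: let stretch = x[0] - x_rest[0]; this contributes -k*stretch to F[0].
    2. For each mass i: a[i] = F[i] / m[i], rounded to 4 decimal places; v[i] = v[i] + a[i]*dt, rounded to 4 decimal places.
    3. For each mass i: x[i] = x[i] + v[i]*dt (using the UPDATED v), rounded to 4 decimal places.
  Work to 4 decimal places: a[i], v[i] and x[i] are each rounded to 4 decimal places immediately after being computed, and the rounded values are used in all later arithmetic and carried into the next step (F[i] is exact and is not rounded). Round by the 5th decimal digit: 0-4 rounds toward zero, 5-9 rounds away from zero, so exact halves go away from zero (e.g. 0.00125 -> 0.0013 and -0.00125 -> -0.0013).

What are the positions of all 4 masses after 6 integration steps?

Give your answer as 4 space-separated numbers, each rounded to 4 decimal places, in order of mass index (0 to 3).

Answer: 6.2710 12.9671 19.1891 25.8036

Derivation:
Step 0: x=[7.0000 13.0000 19.0000 26.0000] v=[-1.0000 0.0000 0.0000 0.0000]
Step 1: x=[6.8900 13.0000 19.0100 25.9900] v=[-1.1000 0.0000 0.1000 -0.1000]
Step 2: x=[6.7722 12.9990 19.0297 25.9702] v=[-1.1780 -0.0100 0.1970 -0.1980]
Step 3: x=[6.6490 12.9960 19.0585 25.9410] v=[-1.2325 -0.0296 0.2880 -0.2921]
Step 4: x=[6.5227 12.9902 19.0955 25.9030] v=[-1.2627 -0.0581 0.3700 -0.3804]
Step 5: x=[6.3959 12.9808 19.1395 25.8569] v=[-1.2682 -0.0943 0.4402 -0.4612]
Step 6: x=[6.2710 12.9671 19.1891 25.8036] v=[-1.2493 -0.1369 0.4961 -0.5329]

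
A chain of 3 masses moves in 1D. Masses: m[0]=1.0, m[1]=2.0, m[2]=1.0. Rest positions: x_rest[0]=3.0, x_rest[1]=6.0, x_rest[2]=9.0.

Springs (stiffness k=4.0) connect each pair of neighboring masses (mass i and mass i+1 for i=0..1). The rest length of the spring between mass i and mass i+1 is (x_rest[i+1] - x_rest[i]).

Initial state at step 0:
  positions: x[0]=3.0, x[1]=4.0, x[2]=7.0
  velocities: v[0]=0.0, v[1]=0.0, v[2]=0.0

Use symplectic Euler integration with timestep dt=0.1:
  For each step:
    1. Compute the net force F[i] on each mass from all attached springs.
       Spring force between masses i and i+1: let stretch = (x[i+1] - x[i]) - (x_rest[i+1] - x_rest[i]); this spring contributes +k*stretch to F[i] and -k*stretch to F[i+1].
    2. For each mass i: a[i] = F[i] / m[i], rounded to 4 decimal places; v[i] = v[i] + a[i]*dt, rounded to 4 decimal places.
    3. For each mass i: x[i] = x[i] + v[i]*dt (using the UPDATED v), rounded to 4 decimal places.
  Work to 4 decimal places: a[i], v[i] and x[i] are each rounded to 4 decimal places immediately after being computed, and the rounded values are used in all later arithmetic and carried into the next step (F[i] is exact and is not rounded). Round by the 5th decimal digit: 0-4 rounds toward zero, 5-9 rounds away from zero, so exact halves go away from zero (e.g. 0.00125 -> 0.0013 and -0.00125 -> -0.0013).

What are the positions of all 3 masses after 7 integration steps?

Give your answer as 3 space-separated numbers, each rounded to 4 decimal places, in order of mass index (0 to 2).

Answer: 1.3014 4.7673 7.1642

Derivation:
Step 0: x=[3.0000 4.0000 7.0000] v=[0.0000 0.0000 0.0000]
Step 1: x=[2.9200 4.0400 7.0000] v=[-0.8000 0.4000 0.0000]
Step 2: x=[2.7648 4.1168 7.0016] v=[-1.5520 0.7680 0.0160]
Step 3: x=[2.5437 4.2243 7.0078] v=[-2.2112 1.0746 0.0621]
Step 4: x=[2.2698 4.3538 7.0227] v=[-2.7390 1.2952 0.1487]
Step 5: x=[1.9593 4.4950 7.0508] v=[-3.1054 1.4122 0.2811]
Step 6: x=[1.6302 4.6366 7.0967] v=[-3.2911 1.4162 0.4588]
Step 7: x=[1.3014 4.7673 7.1642] v=[-3.2885 1.3069 0.6748]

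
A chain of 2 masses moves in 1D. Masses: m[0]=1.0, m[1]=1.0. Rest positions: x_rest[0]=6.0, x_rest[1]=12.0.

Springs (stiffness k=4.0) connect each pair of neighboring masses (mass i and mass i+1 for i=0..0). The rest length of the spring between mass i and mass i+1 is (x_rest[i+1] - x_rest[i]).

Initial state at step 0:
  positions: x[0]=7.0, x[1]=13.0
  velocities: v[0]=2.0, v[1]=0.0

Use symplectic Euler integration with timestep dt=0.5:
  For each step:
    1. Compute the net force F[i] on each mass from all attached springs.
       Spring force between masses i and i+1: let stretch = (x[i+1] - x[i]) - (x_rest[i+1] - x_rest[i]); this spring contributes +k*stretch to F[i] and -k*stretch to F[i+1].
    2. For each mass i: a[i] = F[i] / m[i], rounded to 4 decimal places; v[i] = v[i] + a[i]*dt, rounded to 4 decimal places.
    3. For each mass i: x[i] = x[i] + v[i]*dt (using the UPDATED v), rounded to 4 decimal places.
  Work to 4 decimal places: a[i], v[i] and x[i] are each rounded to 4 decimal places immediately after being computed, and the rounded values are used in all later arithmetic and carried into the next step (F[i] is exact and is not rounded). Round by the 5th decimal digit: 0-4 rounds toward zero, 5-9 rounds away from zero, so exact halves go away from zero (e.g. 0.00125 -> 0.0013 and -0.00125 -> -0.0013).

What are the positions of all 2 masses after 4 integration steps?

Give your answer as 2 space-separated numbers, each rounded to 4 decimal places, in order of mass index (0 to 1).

Step 0: x=[7.0000 13.0000] v=[2.0000 0.0000]
Step 1: x=[8.0000 13.0000] v=[2.0000 0.0000]
Step 2: x=[8.0000 14.0000] v=[0.0000 2.0000]
Step 3: x=[8.0000 15.0000] v=[0.0000 2.0000]
Step 4: x=[9.0000 15.0000] v=[2.0000 0.0000]

Answer: 9.0000 15.0000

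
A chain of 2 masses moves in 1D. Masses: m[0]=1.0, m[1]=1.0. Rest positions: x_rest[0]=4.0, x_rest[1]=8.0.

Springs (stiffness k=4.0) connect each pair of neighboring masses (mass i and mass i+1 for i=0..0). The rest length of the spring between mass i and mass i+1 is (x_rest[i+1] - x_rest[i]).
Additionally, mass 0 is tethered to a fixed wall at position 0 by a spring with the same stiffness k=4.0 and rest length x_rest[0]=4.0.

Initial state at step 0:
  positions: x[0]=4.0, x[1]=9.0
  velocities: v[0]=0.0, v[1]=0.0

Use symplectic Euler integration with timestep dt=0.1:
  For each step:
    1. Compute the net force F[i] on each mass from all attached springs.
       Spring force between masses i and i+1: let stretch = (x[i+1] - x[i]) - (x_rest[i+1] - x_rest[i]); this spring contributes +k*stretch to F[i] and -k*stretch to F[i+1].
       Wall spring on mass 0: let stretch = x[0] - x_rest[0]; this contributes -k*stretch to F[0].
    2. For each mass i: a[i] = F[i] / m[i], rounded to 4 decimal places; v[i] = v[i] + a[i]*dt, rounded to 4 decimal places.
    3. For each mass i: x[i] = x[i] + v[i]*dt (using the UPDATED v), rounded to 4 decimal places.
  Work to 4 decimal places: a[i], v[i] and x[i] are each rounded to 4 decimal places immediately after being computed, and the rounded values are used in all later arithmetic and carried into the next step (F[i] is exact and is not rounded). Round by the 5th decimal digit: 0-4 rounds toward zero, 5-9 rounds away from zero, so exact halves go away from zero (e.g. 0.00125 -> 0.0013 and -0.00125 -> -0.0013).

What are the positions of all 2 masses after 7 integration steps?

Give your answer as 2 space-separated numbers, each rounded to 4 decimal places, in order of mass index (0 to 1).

Step 0: x=[4.0000 9.0000] v=[0.0000 0.0000]
Step 1: x=[4.0400 8.9600] v=[0.4000 -0.4000]
Step 2: x=[4.1152 8.8832] v=[0.7520 -0.7680]
Step 3: x=[4.2165 8.7757] v=[1.0131 -1.0752]
Step 4: x=[4.3315 8.6458] v=[1.1502 -1.2989]
Step 5: x=[4.4458 8.5033] v=[1.1433 -1.4246]
Step 6: x=[4.5446 8.3585] v=[0.9880 -1.4476]
Step 7: x=[4.6142 8.2212] v=[0.6957 -1.3732]

Answer: 4.6142 8.2212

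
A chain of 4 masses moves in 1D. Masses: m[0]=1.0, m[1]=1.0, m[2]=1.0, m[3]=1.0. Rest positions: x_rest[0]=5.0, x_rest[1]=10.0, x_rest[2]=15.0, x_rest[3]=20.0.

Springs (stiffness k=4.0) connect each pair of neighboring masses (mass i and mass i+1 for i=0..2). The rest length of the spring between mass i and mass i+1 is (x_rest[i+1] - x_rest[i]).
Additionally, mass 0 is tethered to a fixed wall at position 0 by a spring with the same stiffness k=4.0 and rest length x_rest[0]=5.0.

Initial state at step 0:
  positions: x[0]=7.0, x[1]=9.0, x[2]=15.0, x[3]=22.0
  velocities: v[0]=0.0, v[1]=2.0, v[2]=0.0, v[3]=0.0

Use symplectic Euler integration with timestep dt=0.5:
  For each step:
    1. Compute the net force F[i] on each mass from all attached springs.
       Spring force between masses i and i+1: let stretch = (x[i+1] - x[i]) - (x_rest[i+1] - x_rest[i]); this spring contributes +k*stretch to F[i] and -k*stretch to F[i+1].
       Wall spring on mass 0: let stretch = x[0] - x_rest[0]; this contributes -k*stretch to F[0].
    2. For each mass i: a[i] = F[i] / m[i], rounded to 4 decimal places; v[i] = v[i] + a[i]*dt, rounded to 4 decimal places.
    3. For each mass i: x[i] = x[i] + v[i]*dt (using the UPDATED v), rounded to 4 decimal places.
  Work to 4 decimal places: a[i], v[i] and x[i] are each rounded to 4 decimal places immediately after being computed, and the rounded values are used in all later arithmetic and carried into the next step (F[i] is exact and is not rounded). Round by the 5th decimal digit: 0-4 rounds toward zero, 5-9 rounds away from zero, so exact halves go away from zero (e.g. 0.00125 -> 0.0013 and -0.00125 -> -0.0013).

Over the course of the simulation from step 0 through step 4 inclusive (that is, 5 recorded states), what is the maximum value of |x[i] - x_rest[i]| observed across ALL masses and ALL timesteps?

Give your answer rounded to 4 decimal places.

Answer: 4.0000

Derivation:
Step 0: x=[7.0000 9.0000 15.0000 22.0000] v=[0.0000 2.0000 0.0000 0.0000]
Step 1: x=[2.0000 14.0000 16.0000 20.0000] v=[-10.0000 10.0000 2.0000 -4.0000]
Step 2: x=[7.0000 9.0000 19.0000 19.0000] v=[10.0000 -10.0000 6.0000 -2.0000]
Step 3: x=[7.0000 12.0000 12.0000 23.0000] v=[0.0000 6.0000 -14.0000 8.0000]
Step 4: x=[5.0000 10.0000 16.0000 21.0000] v=[-4.0000 -4.0000 8.0000 -4.0000]
Max displacement = 4.0000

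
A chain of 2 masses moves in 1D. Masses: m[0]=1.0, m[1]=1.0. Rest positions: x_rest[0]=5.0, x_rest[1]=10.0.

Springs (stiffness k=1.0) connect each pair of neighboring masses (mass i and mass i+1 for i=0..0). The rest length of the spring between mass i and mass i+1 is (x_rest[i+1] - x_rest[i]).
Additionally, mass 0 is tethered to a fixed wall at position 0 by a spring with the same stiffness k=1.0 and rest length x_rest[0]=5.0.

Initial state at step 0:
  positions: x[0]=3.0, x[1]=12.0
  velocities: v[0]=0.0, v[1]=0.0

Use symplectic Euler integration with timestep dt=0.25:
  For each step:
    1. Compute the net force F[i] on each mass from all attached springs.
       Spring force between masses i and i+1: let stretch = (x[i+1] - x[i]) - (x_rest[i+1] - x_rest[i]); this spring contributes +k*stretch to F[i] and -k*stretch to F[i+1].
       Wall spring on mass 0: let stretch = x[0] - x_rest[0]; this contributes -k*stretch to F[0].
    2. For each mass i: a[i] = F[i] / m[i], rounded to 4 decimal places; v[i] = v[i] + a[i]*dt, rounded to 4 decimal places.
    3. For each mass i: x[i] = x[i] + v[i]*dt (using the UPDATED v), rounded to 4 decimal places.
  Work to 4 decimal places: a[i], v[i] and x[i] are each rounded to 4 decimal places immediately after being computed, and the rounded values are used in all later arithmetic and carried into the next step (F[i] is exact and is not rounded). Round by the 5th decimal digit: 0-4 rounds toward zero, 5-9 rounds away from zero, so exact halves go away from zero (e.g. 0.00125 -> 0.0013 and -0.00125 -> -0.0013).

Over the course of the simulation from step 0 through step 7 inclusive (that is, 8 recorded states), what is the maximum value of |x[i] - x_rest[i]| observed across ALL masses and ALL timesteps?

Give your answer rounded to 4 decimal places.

Answer: 2.5190

Derivation:
Step 0: x=[3.0000 12.0000] v=[0.0000 0.0000]
Step 1: x=[3.3750 11.7500] v=[1.5000 -1.0000]
Step 2: x=[4.0625 11.2891] v=[2.7500 -1.8438]
Step 3: x=[4.9478 10.6890] v=[3.5410 -2.4005]
Step 4: x=[5.8827 10.0426] v=[3.7394 -2.5858]
Step 5: x=[6.7099 9.4487] v=[3.3087 -2.3758]
Step 6: x=[7.2889 8.9961] v=[2.3159 -1.8105]
Step 7: x=[7.5190 8.7493] v=[0.9205 -0.9873]
Max displacement = 2.5190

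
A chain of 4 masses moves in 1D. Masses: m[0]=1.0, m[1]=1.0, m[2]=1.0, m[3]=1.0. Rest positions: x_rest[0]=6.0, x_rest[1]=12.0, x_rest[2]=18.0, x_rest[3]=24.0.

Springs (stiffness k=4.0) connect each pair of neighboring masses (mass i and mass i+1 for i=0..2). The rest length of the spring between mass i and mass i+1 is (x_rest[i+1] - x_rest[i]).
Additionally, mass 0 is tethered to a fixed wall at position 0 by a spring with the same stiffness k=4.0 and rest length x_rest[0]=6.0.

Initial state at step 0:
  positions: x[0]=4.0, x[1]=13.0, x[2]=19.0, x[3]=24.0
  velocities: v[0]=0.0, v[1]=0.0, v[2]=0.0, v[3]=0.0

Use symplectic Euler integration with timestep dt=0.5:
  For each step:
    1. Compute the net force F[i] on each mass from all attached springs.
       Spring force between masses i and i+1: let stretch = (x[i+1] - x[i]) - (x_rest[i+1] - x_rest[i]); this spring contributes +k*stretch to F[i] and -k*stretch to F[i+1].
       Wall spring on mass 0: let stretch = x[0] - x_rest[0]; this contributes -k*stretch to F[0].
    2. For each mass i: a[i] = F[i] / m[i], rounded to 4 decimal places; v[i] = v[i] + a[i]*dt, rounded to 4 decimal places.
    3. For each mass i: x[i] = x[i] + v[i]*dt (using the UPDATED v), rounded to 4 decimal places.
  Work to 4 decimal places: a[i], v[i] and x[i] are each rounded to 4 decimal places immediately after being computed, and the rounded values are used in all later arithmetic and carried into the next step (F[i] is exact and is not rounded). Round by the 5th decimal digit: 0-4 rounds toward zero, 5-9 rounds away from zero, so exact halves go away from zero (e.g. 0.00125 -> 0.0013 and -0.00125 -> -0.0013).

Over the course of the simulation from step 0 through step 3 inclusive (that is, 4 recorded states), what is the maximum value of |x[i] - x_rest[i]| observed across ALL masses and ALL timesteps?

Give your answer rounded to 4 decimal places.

Answer: 3.0000

Derivation:
Step 0: x=[4.0000 13.0000 19.0000 24.0000] v=[0.0000 0.0000 0.0000 0.0000]
Step 1: x=[9.0000 10.0000 18.0000 25.0000] v=[10.0000 -6.0000 -2.0000 2.0000]
Step 2: x=[6.0000 14.0000 16.0000 25.0000] v=[-6.0000 8.0000 -4.0000 0.0000]
Step 3: x=[5.0000 12.0000 21.0000 22.0000] v=[-2.0000 -4.0000 10.0000 -6.0000]
Max displacement = 3.0000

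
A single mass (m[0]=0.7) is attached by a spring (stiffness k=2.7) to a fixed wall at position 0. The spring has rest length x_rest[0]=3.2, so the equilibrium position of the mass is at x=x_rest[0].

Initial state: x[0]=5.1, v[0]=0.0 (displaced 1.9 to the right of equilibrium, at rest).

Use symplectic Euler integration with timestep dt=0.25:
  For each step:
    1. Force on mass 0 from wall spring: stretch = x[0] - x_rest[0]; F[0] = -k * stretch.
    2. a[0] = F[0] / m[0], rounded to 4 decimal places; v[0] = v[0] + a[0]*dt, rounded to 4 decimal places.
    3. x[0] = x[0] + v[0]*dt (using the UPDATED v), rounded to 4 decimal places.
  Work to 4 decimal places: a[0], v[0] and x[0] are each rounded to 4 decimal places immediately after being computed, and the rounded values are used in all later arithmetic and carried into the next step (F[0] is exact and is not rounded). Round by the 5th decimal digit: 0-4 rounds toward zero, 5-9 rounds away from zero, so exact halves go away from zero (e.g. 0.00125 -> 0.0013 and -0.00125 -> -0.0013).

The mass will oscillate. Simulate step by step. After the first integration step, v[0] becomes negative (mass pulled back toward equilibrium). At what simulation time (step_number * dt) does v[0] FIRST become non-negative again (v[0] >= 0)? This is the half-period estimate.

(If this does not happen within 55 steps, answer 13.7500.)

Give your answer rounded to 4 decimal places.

Answer: 1.7500

Derivation:
Step 0: x=[5.1000] v=[0.0000]
Step 1: x=[4.6420] v=[-1.8322]
Step 2: x=[3.8363] v=[-3.2227]
Step 3: x=[2.8772] v=[-3.8363]
Step 4: x=[1.9960] v=[-3.5250]
Step 5: x=[1.4050] v=[-2.3640]
Step 6: x=[1.2467] v=[-0.6331]
Step 7: x=[1.5593] v=[1.2505]
First v>=0 after going negative at step 7, time=1.7500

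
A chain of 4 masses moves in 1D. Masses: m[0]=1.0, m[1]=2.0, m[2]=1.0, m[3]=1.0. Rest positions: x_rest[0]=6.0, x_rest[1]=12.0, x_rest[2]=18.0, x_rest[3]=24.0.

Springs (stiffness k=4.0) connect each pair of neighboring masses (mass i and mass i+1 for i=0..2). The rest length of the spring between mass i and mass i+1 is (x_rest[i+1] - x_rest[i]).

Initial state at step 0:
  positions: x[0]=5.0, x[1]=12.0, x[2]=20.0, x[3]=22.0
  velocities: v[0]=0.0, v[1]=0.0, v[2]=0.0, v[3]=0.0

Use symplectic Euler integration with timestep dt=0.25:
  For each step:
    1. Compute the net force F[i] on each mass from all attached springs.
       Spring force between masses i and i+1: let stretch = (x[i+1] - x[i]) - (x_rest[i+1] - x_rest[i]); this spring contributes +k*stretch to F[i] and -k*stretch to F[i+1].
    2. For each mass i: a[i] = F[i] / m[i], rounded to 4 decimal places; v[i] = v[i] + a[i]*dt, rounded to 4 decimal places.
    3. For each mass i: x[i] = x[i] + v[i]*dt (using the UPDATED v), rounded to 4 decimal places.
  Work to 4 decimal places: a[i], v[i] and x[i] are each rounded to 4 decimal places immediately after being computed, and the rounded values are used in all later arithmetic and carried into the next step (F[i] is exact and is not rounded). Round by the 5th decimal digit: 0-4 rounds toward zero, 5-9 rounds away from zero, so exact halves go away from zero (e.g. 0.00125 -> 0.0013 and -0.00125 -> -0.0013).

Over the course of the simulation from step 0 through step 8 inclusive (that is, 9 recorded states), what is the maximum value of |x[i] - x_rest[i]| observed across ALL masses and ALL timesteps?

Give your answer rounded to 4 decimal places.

Step 0: x=[5.0000 12.0000 20.0000 22.0000] v=[0.0000 0.0000 0.0000 0.0000]
Step 1: x=[5.2500 12.1250 18.5000 23.0000] v=[1.0000 0.5000 -6.0000 4.0000]
Step 2: x=[5.7188 12.1875 16.5313 24.3750] v=[1.8750 0.2500 -7.8750 5.5000]
Step 3: x=[6.3047 11.9844 15.4375 25.2891] v=[2.3437 -0.8125 -4.3751 3.6563]
Step 4: x=[6.8106 11.5030 15.9434 25.2403] v=[2.0234 -1.9258 2.0234 -0.1953]
Step 5: x=[6.9896 10.9901 17.6634 24.3673] v=[0.7158 -2.0518 6.8799 -3.4922]
Step 6: x=[6.6687 10.8113 19.3910 23.3183] v=[-1.2837 -0.7154 6.9105 -4.1961]
Step 7: x=[5.8834 11.1871 19.9555 22.7875] v=[-3.1411 1.5032 2.2581 -2.1234]
Step 8: x=[4.9241 11.9960 19.0359 23.0487] v=[-3.8374 3.2356 -3.6783 1.0446]
Max displacement = 2.5625

Answer: 2.5625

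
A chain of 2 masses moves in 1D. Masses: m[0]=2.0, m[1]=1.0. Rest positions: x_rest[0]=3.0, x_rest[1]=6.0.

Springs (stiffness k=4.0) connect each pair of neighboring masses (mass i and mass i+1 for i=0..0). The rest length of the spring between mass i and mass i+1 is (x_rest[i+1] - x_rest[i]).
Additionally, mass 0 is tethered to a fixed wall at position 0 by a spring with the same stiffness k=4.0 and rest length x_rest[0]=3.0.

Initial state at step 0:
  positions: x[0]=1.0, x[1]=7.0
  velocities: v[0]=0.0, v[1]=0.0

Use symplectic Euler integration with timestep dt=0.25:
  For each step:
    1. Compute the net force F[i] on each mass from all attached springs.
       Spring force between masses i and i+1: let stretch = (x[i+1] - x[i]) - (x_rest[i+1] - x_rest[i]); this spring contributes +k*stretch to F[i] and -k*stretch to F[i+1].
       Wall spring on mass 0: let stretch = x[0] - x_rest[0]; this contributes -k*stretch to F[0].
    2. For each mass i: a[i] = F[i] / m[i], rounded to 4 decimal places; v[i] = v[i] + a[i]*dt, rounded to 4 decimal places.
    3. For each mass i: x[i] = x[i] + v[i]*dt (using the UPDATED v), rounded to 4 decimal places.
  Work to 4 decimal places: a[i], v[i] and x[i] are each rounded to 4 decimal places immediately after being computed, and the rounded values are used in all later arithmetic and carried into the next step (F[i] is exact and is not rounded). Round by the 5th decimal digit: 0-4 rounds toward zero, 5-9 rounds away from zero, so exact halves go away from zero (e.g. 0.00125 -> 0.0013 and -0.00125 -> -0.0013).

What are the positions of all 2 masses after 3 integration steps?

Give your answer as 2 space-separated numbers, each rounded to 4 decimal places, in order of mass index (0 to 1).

Step 0: x=[1.0000 7.0000] v=[0.0000 0.0000]
Step 1: x=[1.6250 6.2500] v=[2.5000 -3.0000]
Step 2: x=[2.6250 5.0938] v=[4.0000 -4.6250]
Step 3: x=[3.6055 4.0704] v=[3.9219 -4.0938]

Answer: 3.6055 4.0704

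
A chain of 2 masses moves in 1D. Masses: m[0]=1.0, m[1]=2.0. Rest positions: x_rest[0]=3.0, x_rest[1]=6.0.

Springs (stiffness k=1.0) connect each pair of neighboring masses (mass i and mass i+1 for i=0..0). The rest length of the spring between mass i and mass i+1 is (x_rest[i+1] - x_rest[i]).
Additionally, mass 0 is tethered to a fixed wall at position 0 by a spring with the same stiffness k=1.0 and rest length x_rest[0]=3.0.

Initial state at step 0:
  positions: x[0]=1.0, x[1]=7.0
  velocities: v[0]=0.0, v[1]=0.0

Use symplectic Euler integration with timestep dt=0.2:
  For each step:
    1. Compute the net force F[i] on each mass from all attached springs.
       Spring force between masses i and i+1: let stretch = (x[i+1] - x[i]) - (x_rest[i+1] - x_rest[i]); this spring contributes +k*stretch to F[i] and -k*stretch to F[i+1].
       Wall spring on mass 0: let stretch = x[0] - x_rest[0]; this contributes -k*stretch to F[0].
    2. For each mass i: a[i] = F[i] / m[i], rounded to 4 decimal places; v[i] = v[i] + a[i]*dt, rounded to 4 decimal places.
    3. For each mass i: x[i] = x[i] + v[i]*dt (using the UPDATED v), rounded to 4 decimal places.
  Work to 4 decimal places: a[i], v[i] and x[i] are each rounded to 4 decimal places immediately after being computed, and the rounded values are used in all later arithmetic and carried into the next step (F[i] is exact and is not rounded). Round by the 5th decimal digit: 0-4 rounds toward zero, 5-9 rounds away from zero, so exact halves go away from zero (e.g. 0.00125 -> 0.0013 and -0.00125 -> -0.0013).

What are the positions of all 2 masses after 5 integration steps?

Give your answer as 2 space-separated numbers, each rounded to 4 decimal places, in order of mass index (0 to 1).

Step 0: x=[1.0000 7.0000] v=[0.0000 0.0000]
Step 1: x=[1.2000 6.9400] v=[1.0000 -0.3000]
Step 2: x=[1.5816 6.8252] v=[1.9080 -0.5740]
Step 3: x=[2.1097 6.6655] v=[2.6404 -0.7984]
Step 4: x=[2.7356 6.4747] v=[3.1296 -0.9540]
Step 5: x=[3.4017 6.2691] v=[3.3303 -1.0279]

Answer: 3.4017 6.2691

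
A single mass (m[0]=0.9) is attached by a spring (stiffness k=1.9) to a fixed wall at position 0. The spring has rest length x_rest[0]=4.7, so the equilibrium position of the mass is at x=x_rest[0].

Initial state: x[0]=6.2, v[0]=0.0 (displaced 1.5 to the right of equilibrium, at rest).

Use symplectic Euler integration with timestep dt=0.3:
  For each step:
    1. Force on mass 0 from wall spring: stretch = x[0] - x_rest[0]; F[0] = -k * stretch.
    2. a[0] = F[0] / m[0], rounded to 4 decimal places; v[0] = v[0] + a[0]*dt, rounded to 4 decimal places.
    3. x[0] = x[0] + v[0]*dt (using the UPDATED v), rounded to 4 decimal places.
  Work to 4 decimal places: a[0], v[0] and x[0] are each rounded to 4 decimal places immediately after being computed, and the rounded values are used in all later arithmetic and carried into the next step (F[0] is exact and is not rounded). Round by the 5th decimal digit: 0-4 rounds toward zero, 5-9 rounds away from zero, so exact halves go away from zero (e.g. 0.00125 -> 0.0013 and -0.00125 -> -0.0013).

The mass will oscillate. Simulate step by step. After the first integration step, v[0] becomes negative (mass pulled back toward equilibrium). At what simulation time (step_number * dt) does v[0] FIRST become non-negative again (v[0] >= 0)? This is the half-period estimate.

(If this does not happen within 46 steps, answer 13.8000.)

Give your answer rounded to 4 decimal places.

Step 0: x=[6.2000] v=[0.0000]
Step 1: x=[5.9150] v=[-0.9500]
Step 2: x=[5.3992] v=[-1.7195]
Step 3: x=[4.7505] v=[-2.1623]
Step 4: x=[4.0922] v=[-2.1943]
Step 5: x=[3.5494] v=[-1.8094]
Step 6: x=[3.2252] v=[-1.0807]
Step 7: x=[3.1812] v=[-0.1467]
Step 8: x=[3.4258] v=[0.8152]
First v>=0 after going negative at step 8, time=2.4000

Answer: 2.4000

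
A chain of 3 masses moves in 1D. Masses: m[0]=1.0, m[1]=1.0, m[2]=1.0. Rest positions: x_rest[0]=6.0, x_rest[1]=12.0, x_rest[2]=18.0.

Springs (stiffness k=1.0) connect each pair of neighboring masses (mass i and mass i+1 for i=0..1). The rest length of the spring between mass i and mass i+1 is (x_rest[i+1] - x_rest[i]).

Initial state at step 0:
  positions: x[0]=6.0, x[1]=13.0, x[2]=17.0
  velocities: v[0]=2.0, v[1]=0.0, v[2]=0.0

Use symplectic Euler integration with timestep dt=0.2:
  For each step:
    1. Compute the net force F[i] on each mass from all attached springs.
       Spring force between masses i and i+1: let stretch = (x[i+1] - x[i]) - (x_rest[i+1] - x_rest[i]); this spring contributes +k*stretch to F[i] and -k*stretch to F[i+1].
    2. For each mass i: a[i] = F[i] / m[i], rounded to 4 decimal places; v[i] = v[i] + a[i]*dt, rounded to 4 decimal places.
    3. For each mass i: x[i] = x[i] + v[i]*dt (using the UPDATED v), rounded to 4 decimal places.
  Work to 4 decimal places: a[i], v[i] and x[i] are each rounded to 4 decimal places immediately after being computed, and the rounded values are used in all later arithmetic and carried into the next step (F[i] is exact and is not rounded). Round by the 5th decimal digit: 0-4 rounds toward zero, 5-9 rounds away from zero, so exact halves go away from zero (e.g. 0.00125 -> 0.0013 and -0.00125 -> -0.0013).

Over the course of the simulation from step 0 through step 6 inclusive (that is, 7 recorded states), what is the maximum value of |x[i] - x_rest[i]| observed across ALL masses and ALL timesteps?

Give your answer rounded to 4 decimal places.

Answer: 2.3647

Derivation:
Step 0: x=[6.0000 13.0000 17.0000] v=[2.0000 0.0000 0.0000]
Step 1: x=[6.4400 12.8800 17.0800] v=[2.2000 -0.6000 0.4000]
Step 2: x=[6.8976 12.6704 17.2320] v=[2.2880 -1.0480 0.7600]
Step 3: x=[7.3461 12.4124 17.4415] v=[2.2426 -1.2902 1.0477]
Step 4: x=[7.7573 12.1529 17.6899] v=[2.0559 -1.2976 1.2419]
Step 5: x=[8.1043 11.9390 17.9568] v=[1.7350 -1.0693 1.3345]
Step 6: x=[8.3647 11.8125 18.2230] v=[1.3019 -0.6327 1.3309]
Max displacement = 2.3647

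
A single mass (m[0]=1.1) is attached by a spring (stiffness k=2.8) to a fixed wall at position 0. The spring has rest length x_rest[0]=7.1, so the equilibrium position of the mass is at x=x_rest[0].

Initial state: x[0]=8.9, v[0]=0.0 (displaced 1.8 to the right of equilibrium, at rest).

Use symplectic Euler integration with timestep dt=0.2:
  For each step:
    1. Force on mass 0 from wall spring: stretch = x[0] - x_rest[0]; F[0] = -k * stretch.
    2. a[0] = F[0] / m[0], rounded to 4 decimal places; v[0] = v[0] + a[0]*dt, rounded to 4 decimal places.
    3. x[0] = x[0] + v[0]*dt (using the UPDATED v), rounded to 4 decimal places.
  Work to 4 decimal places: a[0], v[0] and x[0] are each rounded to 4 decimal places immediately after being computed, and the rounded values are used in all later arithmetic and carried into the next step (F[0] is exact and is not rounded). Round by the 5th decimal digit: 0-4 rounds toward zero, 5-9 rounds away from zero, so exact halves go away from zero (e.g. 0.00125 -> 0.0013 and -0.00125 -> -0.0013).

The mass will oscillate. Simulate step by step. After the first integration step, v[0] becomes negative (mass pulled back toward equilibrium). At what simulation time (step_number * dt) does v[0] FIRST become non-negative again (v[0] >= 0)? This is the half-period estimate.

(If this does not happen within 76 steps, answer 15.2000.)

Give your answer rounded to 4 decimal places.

Step 0: x=[8.9000] v=[0.0000]
Step 1: x=[8.7167] v=[-0.9164]
Step 2: x=[8.3688] v=[-1.7394]
Step 3: x=[7.8917] v=[-2.3853]
Step 4: x=[7.3340] v=[-2.7883]
Step 5: x=[6.7525] v=[-2.9074]
Step 6: x=[6.2064] v=[-2.7305]
Step 7: x=[5.7513] v=[-2.2756]
Step 8: x=[5.4335] v=[-1.5890]
Step 9: x=[5.2854] v=[-0.7406]
Step 10: x=[5.3220] v=[0.1832]
First v>=0 after going negative at step 10, time=2.0000

Answer: 2.0000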